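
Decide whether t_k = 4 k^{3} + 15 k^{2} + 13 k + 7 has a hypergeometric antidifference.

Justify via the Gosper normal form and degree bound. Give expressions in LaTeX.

Yes. s_k = k \left(k^{3} + 3 k^{2} + 3\right).

Step 1: r(k) = (4*k**3 + 27*k**2 + 55*k + 39)/(4*k**3 + 15*k**2 + 13*k + 7).
Take A(k)=1, B(k)=1, C(k)=k**3 + 15*k**2/4 + 13*k/4 + 7/4.
f must satisfy (1)·f(k+1) − (1)·f(k) = k**3 + 15*k**2/4 + 13*k/4 + 7/4.
From deg A=0, deg B=0, deg C=3: d=4.
Solve for f: f(k) = k*(k**3 + 3*k**2 + 3)/4 (degree 4 ≤ 4).
So s_k = (B(k−1)f/C)·t_k = (k*(k**3 + 3*k**2 + 3)/(4*k**3 + 15*k**2 + 13*k + 7))·t_k = k*(k**3 + 3*k**2 + 3).
Check: Δs_k = 4*k**3 + 15*k**2 + 13*k + 7. ✓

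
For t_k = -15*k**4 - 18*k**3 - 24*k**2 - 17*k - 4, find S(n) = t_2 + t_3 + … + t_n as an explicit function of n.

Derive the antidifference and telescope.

The ratio is (15*k**4 + 78*k**3 + 168*k**2 + 179*k + 78)/(15*k**4 + 18*k**3 + 24*k**2 + 17*k + 4).
So A=1 and B=1, with C=k**4 + 6*k**3/5 + 8*k**2/5 + 17*k/15 + 4/15.
Set up (1)·f(k+1) − (1)·f(k) − (k**4 + 6*k**3/5 + 8*k**2/5 + 17*k/15 + 4/15) = 0.
From deg A=0, deg B=0, deg C=4: d=5.
Solving with deg f ≤ 5: f(k) = k*(3*k**4 - 3*k**3 + 4*k**2 + k - 1)/15.
R(k) = B(k−1)·f(k)/C(k) = k*(3*k**4 - 3*k**3 + 4*k**2 + k - 1)/(15*k**4 + 18*k**3 + 24*k**2 + 17*k + 4); s_k = R·t_k = k*(-3*k**4 + 3*k**3 - 4*k**2 - k + 1).
Check: Δs_k = -15*k**4 - 18*k**3 - 24*k**2 - 17*k - 4. ✓
Evaluate: s_(n+1) = -3*n**5 - 12*n**4 - 22*n**3 - 25*n**2 - 16*n - 4; subtract s_(2) = -82 ⇒ S(n) = -3*n**5 - 12*n**4 - 22*n**3 - 25*n**2 - 16*n + 78.

S(n) = -3*n**5 - 12*n**4 - 22*n**3 - 25*n**2 - 16*n + 78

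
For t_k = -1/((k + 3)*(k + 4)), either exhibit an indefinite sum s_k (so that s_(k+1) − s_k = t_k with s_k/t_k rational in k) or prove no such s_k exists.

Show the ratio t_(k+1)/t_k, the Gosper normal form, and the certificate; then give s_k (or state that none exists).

s_k = -k/(3*k + 9)

t_(k+1)/t_k = (k + 3)/(k + 5).
Take A(k)=k + 3, B(k)=k + 5, C(k)=1.
f must satisfy (k + 3)·f(k+1) − (k + 4)·f(k) = 1.
d = 1 from the (1,1,0) case.
Solve for f: f(k) = k/3 (degree 1 ≤ 1).
So s_k = (B(k−1)f/C)·t_k = (k*(k + 4)/3)·t_k = -k/(3*k + 9).
Verify: -1/(k**2 + 7*k + 12) matches t_k.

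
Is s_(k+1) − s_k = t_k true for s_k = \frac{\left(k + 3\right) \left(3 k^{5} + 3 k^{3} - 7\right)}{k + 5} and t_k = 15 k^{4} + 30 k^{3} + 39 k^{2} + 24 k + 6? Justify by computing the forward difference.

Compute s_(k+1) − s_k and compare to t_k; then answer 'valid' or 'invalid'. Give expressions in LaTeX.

s_(k+1) = (k + 4)*(3*(k + 1)**5 + 3*(k + 1)**3 - 7)/(k + 6)
s_(k+1) − s_k = (15*k**6 + 171*k**5 + 609*k**4 + 981*k**3 + 1002*k**2 + 534*k + 106)/(k**2 + 11*k + 30)
(s_(k+1) − s_k) − t_k = 2*(-12*k**5 - 105*k**4 - 186*k**3 - 219*k**2 - 126*k - 37)/(k**2 + 11*k + 30)

Invalid: residual \frac{2 \left(- 12 k^{5} - 105 k^{4} - 186 k^{3} - 219 k^{2} - 126 k - 37\right)}{k^{2} + 11 k + 30} ≠ 0.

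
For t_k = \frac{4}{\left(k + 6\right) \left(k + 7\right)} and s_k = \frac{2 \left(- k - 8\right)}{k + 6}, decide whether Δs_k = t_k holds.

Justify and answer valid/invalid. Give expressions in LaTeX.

Valid: the claim telescopes to t_k.

s_(k+1) = 2*(-k - 9)/(k + 7)
s_(k+1) − s_k = 4/(k**2 + 13*k + 42)
(s_(k+1) − s_k) − t_k = 0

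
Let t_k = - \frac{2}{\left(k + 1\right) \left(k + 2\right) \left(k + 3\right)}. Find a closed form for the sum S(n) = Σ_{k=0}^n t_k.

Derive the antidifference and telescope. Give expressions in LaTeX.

S(n) = \frac{- n^{2} - 5 n - 4}{2 \left(n^{2} + 5 n + 6\right)}

r(k) = (k + 1)/(k + 4) after simplifying.
Take A(k)=k + 1, B(k)=k + 4, C(k)=1.
Set up (k + 1)·f(k+1) − (k + 3)·f(k) − (1) = 0.
From deg A=1, deg B=1, deg C=0: d=2.
Solve for f: f(k) = k*(k + 3)/4 (degree 2 ≤ 2).
R(k) = B(k−1)·f(k)/C(k) = k*(k + 3)**2/4; s_k = R·t_k = k*(-k - 3)/(2*(k + 1)*(k + 2)).
s_(k+1) − s_k = -2/(k**3 + 6*k**2 + 11*k + 6) = t_k.
Evaluate: s_(n+1) = (-n**2 - 5*n - 4)/(2*(n**2 + 5*n + 6)); subtract s_(0) = 0 ⇒ S(n) = (-n**2 - 5*n - 4)/(2*(n**2 + 5*n + 6)).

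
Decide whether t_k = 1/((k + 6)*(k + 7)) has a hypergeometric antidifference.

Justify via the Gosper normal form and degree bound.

t_(k+1)/t_k = (k + 6)/(k + 8).
Gosper form: A/B · C(k+1)/C(k) with A=k + 6, B=k + 8, C=1.
Solve (k + 6)·f(k+1) − (k + 7)·f(k) = 1.
deg f ≤ 1 (via 1,1,0).
Solving with deg f ≤ 1: f(k) = k/6.
R(k) = B(k−1)·f(k)/C(k) = k*(k + 7)/6; s_k = R·t_k = k/(6*(k + 6)).
Verify: 1/(k**2 + 13*k + 42) matches t_k.

Yes. s_k = k/(6*(k + 6)).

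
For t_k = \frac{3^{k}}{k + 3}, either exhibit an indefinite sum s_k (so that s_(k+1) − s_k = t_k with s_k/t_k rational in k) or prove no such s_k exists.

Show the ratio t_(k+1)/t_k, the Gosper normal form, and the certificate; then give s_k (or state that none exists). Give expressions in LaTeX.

no hypergeometric antidifference exists

t_(k+1)/t_k = 3*(k + 3)/(k + 4).
Factor: A=3*k + 9; B=k + 4; C=1.
Solve (3*k + 9)·f(k+1) − (k + 3)·f(k) = 1.
d = -1 from the (1,1,0) case.
Bound -1 < 0, so the key equation has no polynomial solution.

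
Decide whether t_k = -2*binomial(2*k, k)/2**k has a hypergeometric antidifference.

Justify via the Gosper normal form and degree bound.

No — t_k has no hypergeometric antidifference.

The ratio is (2*k + 1)/(k + 1).
So A=2*k + 1 and B=k + 1, with C=1.
Set up (2*k + 1)·f(k+1) − (k)·f(k) − (1) = 0.
d = -1 from the (1,1,0) case.
Negative degree bound (-1): no f exists, t_k not Gosper-summable.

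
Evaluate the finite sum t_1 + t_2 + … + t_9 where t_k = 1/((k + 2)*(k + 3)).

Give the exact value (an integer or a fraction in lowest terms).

Σ = 1/4

t_(k+1)/t_k = (k + 2)/(k + 4).
A = k + 2, B = k + 4, C = 1.
Solve (k + 2)·f(k+1) − (k + 3)·f(k) = 1.
Degrees (1,1,0) ⇒ d ≤ 1.
Solve for f: f(k) = k/2 (degree 1 ≤ 1).
Certificate R = B(k−1)f/C = k*(k + 3)/2 gives s_k = k/(2*(k + 2)).
Verify: 1/(k**2 + 5*k + 6) matches t_k.
Telescoping: Σ = s_(10) − s_(1) = 5/12 − (1/6) = 1/4.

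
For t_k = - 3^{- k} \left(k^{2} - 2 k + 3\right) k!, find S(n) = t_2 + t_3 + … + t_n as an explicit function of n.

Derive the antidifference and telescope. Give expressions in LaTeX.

S(n) = \frac{2}{3} - 3^{- n} n \left(n + 1\right)!

t_(k+1)/t_k = (k**3 + k**2 + 2*k + 2)/(3*(k**2 - 2*k + 3)).
Gosper form: A/B · C(k+1)/C(k) with A=k/3 + 1/3, B=1, C=k**2 - 2*k + 3.
Set up (k/3 + 1/3)·f(k+1) − (1)·f(k) − (k**2 - 2*k + 3) = 0.
Degrees (1,0,2) ⇒ d ≤ 1.
Solving with deg f ≤ 1: f(k) = 3*(k - 1).
So s_k = (B(k−1)f/C)·t_k = (3*(k - 1)/(k**2 - 2*k + 3))·t_k = -3**(1 - k)*(k - 1)*factorial(k).
s_(k+1) − s_k = -(k**2 - 2*k + 3)*factorial(k)/3**k = t_k.
Telescope: S(n) = s_(n+1) − s_(2) = -n*factorial(n + 1)/3**n − (-2/3) = 2/3 - n*factorial(n + 1)/3**n.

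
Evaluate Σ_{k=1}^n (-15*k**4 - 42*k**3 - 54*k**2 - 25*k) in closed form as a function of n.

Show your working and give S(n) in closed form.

S(n) = n*(-3*n**4 - 18*n**3 - 44*n**2 - 50*n - 21)

Compute t_(k+1)/t_k: get (15*k**4 + 102*k**3 + 270*k**2 + 319*k + 136)/(k*(15*k**3 + 42*k**2 + 54*k + 25)).
A = 1, B = 1, C = k**4 + 14*k**3/5 + 18*k**2/5 + 5*k/3.
f must satisfy (1)·f(k+1) − (1)·f(k) = k**4 + 14*k**3/5 + 18*k**2/5 + 5*k/3.
Bound: deg f ≤ 5.
A polynomial solution: f(k) = k*(k - 1)*(3*k**3 + 6*k**2 + 8*k + 4)/15.
So s_k = (B(k−1)f/C)·t_k = ((k - 1)*(3*k**3 + 6*k**2 + 8*k + 4)/(15*k**3 + 42*k**2 + 54*k + 25))·t_k = k*(-3*k**4 - 3*k**3 - 2*k**2 + 4*k + 4).
s_(k+1) − s_k = k*(-15*k**3 - 42*k**2 - 54*k - 25) = t_k.
Telescope: S(n) = s_(n+1) − s_(1) = n*(-3*n**4 - 18*n**3 - 44*n**2 - 50*n - 21) − (0) = n*(-3*n**4 - 18*n**3 - 44*n**2 - 50*n - 21).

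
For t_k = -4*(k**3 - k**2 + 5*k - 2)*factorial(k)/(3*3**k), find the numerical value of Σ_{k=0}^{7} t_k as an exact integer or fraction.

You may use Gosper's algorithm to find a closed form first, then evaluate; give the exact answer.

Σ = -339508/243

Ratio r(k) = (k + 1)*(5*k + (k + 1)**3 - (k + 1)**2 + 3)/(3*(k**3 - k**2 + 5*k - 2)).
Gosper form: A/B · C(k+1)/C(k) with A=k/3 + 1/3, B=1, C=k**3 - k**2 + 5*k - 2.
Set up (k/3 + 1/3)·f(k+1) − (1)·f(k) − (k**3 - k**2 + 5*k - 2) = 0.
Bound: deg f ≤ 2.
Solve for f: f(k) = 3*(k**2 - k + 1) (degree 2 ≤ 2).
Then R = B(k−1)f/C = 3*(k**2 - k + 1)/(k**3 - k**2 + 5*k - 2), so s_k = R(k)·t_k = -4*(k**2 - k + 1)*factorial(k)/3**k.
Δs = -4*(k**3 - k**2 + 5*k - 2)*factorial(k)/(3*3**k), as required.
Sum = s_(8) − s_(0); s_(8) = -340480/243, s_(0) = -4 ⇒ -339508/243.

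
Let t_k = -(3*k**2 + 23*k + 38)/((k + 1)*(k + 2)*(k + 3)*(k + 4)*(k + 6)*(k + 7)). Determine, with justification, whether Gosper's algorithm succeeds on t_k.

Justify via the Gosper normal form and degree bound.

r(k) = (k + 1)*(k + 6)*(23*k + 3*(k + 1)**2 + 61)/((k + 5)*(k + 8)*(3*k**2 + 23*k + 38)) after simplifying.
Normal form (A,B,C) = (k + 1, k + 8, k**3 + 38*k**2/3 + 51*k + 190/3).
Need (k + 1)·f(k+1) − (k + 7)·f(k) = k**3 + 38*k**2/3 + 51*k + 190/3.
Degrees (1,1,3) ⇒ d ≤ 6.
Match coefficients ⇒ f(k) = k*(k + 2)*(k + 4)*(k + 5)*(k**2 + 10*k + 27)/54.
Then R = B(k−1)f/C = k*(k + 2)*(k + 4)*(k + 7)*(k**2 + 10*k + 27)/(18*(3*k**2 + 23*k + 38)), so s_k = R(k)·t_k = k*(-k**2 - 10*k - 27)/(18*(k**3 + 10*k**2 + 27*k + 18)).
s_(k+1) − s_k = (-3*k**2 - 23*k - 38)/(k**6 + 23*k**5 + 207*k**4 + 925*k**3 + 2144*k**2 + 2412*k + 1008) = t_k.

Yes. s_k = k*(-k**2 - 10*k - 27)/(18*(k**3 + 10*k**2 + 27*k + 18)).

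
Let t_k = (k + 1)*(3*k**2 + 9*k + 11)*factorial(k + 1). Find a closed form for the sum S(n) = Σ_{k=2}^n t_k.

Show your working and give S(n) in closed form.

S(n) = 3*n**4*factorial(n) + 18*n**3*factorial(n) + 38*n**2*factorial(n) + 33*n*factorial(n) + 10*factorial(n) - 102

Step 1: r(k) = (k + 2)**2*(9*k + 3*(k + 1)**2 + 20)/((k + 1)*(3*k**2 + 9*k + 11)).
Factor: A=k + 2; B=1; C=k**3 + 4*k**2 + 20*k/3 + 11/3.
Need (k + 2)·f(k+1) − (1)·f(k) = k**3 + 4*k**2 + 20*k/3 + 11/3.
Degrees (1,0,3) ⇒ d ≤ 2.
Solving with deg f ≤ 2: f(k) = (3*k**2 + 3*k - 1)/3.
Certificate R = B(k−1)f/C = (3*k**2 + 3*k - 1)/((k + 1)*(3*k**2 + 9*k + 11)) gives s_k = (3*k**2 + 3*k - 1)*factorial(k + 1).
s_(k+1) − s_k = (k + 1)*(3*k**2 + 9*k + 11)*factorial(k + 1) = t_k.
Σ_(k=2)^n t_k = s_(n+1) − s_(2) = ((3*n**2 + 9*n + 5)*factorial(n + 2)) − (102), i.e. 3*n**4*factorial(n) + 18*n**3*factorial(n) + 38*n**2*factorial(n) + 33*n*factorial(n) + 10*factorial(n) - 102.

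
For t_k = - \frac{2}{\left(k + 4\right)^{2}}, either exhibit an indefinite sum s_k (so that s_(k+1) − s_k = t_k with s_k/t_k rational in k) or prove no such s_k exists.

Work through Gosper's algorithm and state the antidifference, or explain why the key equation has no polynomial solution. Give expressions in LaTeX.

Ratio r(k) = (k + 4)**2/(k + 5)**2.
A = k**2 + 8*k + 16, B = k**2 + 10*k + 25, C = 1.
Set up (k**2 + 8*k + 16)·f(k+1) − (k**2 + 8*k + 16)·f(k) − (1) = 0.
Bound: deg f ≤ 0.
Generic f = c0 gives residual -1; -1 = 0 cannot hold, so t_k is not Gosper-summable.

none (Gosper's algorithm certifies no s_k)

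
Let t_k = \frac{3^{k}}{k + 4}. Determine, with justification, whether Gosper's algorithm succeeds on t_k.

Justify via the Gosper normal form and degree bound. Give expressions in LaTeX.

t_(k+1)/t_k = 3*(k + 4)/(k + 5).
Take A(k)=3*k + 12, B(k)=k + 5, C(k)=1.
Set up (3*k + 12)·f(k+1) − (k + 4)·f(k) − (1) = 0.
Bound: deg f ≤ -1.
Negative degree bound (-1): no f exists, t_k not Gosper-summable.

No. Not Gosper-summable.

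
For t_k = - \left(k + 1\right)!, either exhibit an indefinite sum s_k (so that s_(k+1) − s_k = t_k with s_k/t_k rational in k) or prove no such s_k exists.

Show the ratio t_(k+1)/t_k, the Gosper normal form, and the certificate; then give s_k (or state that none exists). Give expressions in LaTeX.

no hypergeometric antidifference exists

The ratio is k + 2.
Normal form (A,B,C) = (k + 2, 1, 1).
Solve (k + 2)·f(k+1) − (1)·f(k) = 1.
deg f ≤ -1 (via 1,0,0).
deg f ≤ -1 is impossible — no certificate.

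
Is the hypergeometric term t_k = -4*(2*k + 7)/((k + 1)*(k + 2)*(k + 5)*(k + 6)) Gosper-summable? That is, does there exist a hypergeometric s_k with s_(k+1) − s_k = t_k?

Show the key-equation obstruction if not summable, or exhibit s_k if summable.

Yes. s_k = 4*k*(-k - 6)/(5*(k**2 + 6*k + 5)).

t_(k+1)/t_k = (k + 1)*(k + 5)*(2*k + 9)/((k + 3)*(k + 7)*(2*k + 7)).
So A=k + 1 and B=k + 7, with C=k**3 + 21*k**2/2 + 73*k/2 + 42.
Set up (k + 1)·f(k+1) − (k + 6)·f(k) − (k**3 + 21*k**2/2 + 73*k/2 + 42) = 0.
From deg A=1, deg B=1, deg C=3: d=5.
A polynomial solution: f(k) = k*(k + 2)*(k + 3)*(k + 4)*(k + 6)/10.
So s_k = (B(k−1)f/C)·t_k = (k*(k + 2)*(k + 6)**2/(5*(2*k + 7)))·t_k = 4*k*(-k - 6)/(5*(k**2 + 6*k + 5)).
Check: Δs_k = 4*(-2*k - 7)/(k**4 + 14*k**3 + 65*k**2 + 112*k + 60). ✓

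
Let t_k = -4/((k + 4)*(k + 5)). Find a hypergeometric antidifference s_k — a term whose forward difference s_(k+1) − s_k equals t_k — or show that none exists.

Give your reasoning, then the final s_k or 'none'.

t_(k+1)/t_k = (k + 4)/(k + 6).
Normal form (A,B,C) = (k + 4, k + 6, 1).
Need (k + 4)·f(k+1) − (k + 5)·f(k) = 1.
d = 1 from the (1,1,0) case.
Solving with deg f ≤ 1: f(k) = k/4.
Get s_k = R·t_k = -k/(k + 4) with R(k) = B(k−1)f(k)/C(k) = k*(k + 5)/4.
s_(k+1) − s_k = -4/(k**2 + 9*k + 20) = t_k.

s_k = -k/(k + 4)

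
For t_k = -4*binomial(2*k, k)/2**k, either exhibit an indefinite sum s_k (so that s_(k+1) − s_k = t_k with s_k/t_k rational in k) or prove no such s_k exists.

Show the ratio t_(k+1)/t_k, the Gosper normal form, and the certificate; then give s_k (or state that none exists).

none (Gosper's algorithm certifies no s_k)

t_(k+1)/t_k = (2*k + 1)/(k + 1).
Take A(k)=2*k + 1, B(k)=k + 1, C(k)=1.
Need (2*k + 1)·f(k+1) − (k)·f(k) = 1.
Degrees (1,1,0) ⇒ d ≤ -1.
Negative degree bound (-1): no f exists, t_k not Gosper-summable.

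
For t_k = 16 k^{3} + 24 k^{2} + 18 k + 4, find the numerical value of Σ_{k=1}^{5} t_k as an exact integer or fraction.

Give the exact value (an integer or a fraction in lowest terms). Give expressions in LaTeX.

Σ = 5210

r(k) = (8*k**3 + 36*k**2 + 57*k + 31)/(8*k**3 + 12*k**2 + 9*k + 2) after simplifying.
Factor: A=1; B=1; C=k**3 + 3*k**2/2 + 9*k/8 + 1/4.
f must satisfy (1)·f(k+1) − (1)·f(k) = k**3 + 3*k**2/2 + 9*k/8 + 1/4.
From deg A=0, deg B=0, deg C=3: d=4.
Coefficient equations give f(k) = k*(2*k - 1)*(2*k**2 + k + 1)/16.
Certificate R = B(k−1)f/C = k*(2*k - 1)*(2*k**2 + k + 1)/(2*(8*k**3 + 12*k**2 + 9*k + 2)) gives s_k = k*(4*k**3 + k - 1).
Verify: 16*k**3 + 24*k**2 + 18*k + 4 matches t_k.
Sum = s_(6) − s_(1); s_(6) = 5214, s_(1) = 4 ⇒ 5210.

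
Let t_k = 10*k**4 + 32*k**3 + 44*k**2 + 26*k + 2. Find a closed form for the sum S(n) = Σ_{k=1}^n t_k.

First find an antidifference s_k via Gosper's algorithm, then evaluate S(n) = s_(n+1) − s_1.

Compute t_(k+1)/t_k: get (5*k**4 + 36*k**3 + 100*k**2 + 125*k + 57)/(5*k**4 + 16*k**3 + 22*k**2 + 13*k + 1).
A = 1, B = 1, C = k**4 + 16*k**3/5 + 22*k**2/5 + 13*k/5 + 1/5.
f must satisfy (1)·f(k+1) − (1)·f(k) = k**4 + 16*k**3/5 + 22*k**2/5 + 13*k/5 + 1/5.
Degrees (0,0,4) ⇒ d ≤ 5.
Coefficient equations give f(k) = k*(2*k**4 + 3*k**3 + 2*k**2 - k - 4)/10.
Certificate R = B(k−1)f/C = k*(2*k**4 + 3*k**3 + 2*k**2 - k - 4)/(2*(5*k**4 + 16*k**3 + 22*k**2 + 13*k + 1)) gives s_k = k*(2*k**4 + 3*k**3 + 2*k**2 - k - 4).
Check: Δs_k = 10*k**4 + 32*k**3 + 44*k**2 + 26*k + 2. ✓
Σ_(k=1)^n t_k = s_(n+1) − s_(1) = (2*n**5 + 13*n**4 + 34*n**3 + 43*n**2 + 22*n + 2) − (2), i.e. n*(2*n**4 + 13*n**3 + 34*n**2 + 43*n + 22).

S(n) = n*(2*n**4 + 13*n**3 + 34*n**2 + 43*n + 22)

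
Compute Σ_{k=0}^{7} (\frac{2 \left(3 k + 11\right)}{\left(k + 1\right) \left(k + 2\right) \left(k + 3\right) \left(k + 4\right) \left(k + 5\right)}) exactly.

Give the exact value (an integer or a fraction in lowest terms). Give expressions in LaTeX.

Σ = 67/270

Step 1: r(k) = (k + 1)*(3*k + 14)/((k + 6)*(3*k + 11)).
So A=k + 1 and B=k + 6, with C=k + 11/3.
Key eq: (k + 1)·f(k+1) = (k + 5)·f(k) + (k + 11/3).
Bound: deg f ≤ 4.
Solve for f: f(k) = k*(k + 3)*(k**2 + 7*k + 14)/24 (degree 4 ≤ 4).
So s_k = (B(k−1)f/C)·t_k = (k*(k + 3)*(k + 5)*(k**2 + 7*k + 14)/(8*(3*k + 11)))·t_k = k*(k**2 + 7*k + 14)/(4*(k**3 + 7*k**2 + 14*k + 8)).
Δs = 2*(3*k + 11)/(k**5 + 15*k**4 + 85*k**3 + 225*k**2 + 274*k + 120), as required.
Telescoping: Σ = s_(8) − s_(0) = 67/270 − (0) = 67/270.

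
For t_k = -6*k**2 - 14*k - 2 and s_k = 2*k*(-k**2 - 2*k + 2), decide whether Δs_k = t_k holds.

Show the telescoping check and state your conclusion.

Valid — Δs_k = t_k.

s_(k+1) = -2*(k + 1)*(2*k + (k + 1)**2)
s_(k+1) − s_k = -6*k**2 - 14*k - 2
(s_(k+1) − s_k) − t_k = 0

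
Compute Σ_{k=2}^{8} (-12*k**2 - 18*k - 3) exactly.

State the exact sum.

Ratio r(k) = (4*k**2 + 14*k + 11)/(4*k**2 + 6*k + 1).
A = 1, B = 1, C = k**2 + 3*k/2 + 1/4.
f must satisfy (1)·f(k+1) − (1)·f(k) = k**2 + 3*k/2 + 1/4.
Degrees (0,0,2) ⇒ d ≤ 3.
Solving with deg f ≤ 3: f(k) = k*(4*k**2 + 3*k - 4)/12.
R(k) = B(k−1)·f(k)/C(k) = k*(4*k**2 + 3*k - 4)/(3*(4*k**2 + 6*k + 1)); s_k = R·t_k = k*(-4*k**2 - 3*k + 4).
Δs = -12*k**2 - 18*k - 3, as required.
Evaluate s at k=9 and k=2: -3123 and -36; difference -3087.

Σ = -3087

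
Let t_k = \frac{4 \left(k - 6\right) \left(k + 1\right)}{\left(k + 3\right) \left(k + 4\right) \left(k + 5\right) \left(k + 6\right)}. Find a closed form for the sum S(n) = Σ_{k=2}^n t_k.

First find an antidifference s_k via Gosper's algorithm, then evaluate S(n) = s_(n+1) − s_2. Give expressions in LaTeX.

t_(k+1)/t_k = (k - 5)*(k + 2)*(k + 3)/((k - 6)*(k + 1)*(k + 7)).
Normal form (A,B,C) = (k + 3, k + 7, k**2 - 5*k - 6).
Set up (k + 3)·f(k+1) − (k + 6)·f(k) − (k**2 - 5*k - 6) = 0.
deg f ≤ 3 (via 1,1,2).
Coefficient equations give f(k) = -k*(k + 1).
Then R = B(k−1)f/C = -k*(k + 6)/(k - 6), so s_k = R(k)·t_k = 4*k*(-k - 1)/(k**3 + 12*k**2 + 47*k + 60).
Check: Δs_k = 4*(k**2 - 5*k - 6)/(k**4 + 18*k**3 + 119*k**2 + 342*k + 360). ✓
s_(n+1) = 4*(-n**2 - 3*n - 2)/(n**3 + 15*n**2 + 74*n + 120) and s_(2) = -4/35, so S(n) = 4*(n**3 - 20*n**2 - 31*n + 50)/(35*(n**3 + 15*n**2 + 74*n + 120)).

S(n) = \frac{4 \left(n^{3} - 20 n^{2} - 31 n + 50\right)}{35 \left(n^{3} + 15 n^{2} + 74 n + 120\right)}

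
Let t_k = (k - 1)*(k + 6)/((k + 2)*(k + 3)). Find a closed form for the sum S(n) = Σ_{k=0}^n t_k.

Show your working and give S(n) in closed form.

S(n) = (n**2 - 2*n - 3)/(n + 3)

Compute t_(k+1)/t_k: get k*(k + 2)*(k + 7)/((k - 1)*(k + 4)*(k + 6)).
Factor: A=k + 2; B=k + 4; C=k**2 + 5*k - 6.
Key eq: (k + 2)·f(k+1) = (k + 3)·f(k) + (k**2 + 5*k - 6).
Bound: deg f ≤ 2.
A polynomial solution: f(k) = k*(k - 4).
So s_k = (B(k−1)f/C)·t_k = (k*(k - 4)*(k + 3)/((k - 1)*(k + 6)))·t_k = k*(k - 4)/(k + 2).
Δs = (k**2 + 5*k - 6)/(k**2 + 5*k + 6), as required.
Evaluate: s_(n+1) = (n**2 - 2*n - 3)/(n + 3); subtract s_(0) = 0 ⇒ S(n) = (n**2 - 2*n - 3)/(n + 3).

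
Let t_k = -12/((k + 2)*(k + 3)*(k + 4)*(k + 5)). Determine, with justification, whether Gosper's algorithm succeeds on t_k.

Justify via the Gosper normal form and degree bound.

Yes. s_k = k*(-k**2 - 9*k - 26)/(6*(k + 2)*(k + 3)*(k + 4)).

The ratio is (k + 2)/(k + 6).
So A=k + 2 and B=k + 6, with C=1.
Set up (k + 2)·f(k+1) − (k + 5)·f(k) − (1) = 0.
From deg A=1, deg B=1, deg C=0: d=3.
Solve for f: f(k) = k*(k**2 + 9*k + 26)/72 (degree 3 ≤ 3).
Then R = B(k−1)f/C = k*(k + 5)*(k**2 + 9*k + 26)/72, so s_k = R(k)·t_k = k*(-k**2 - 9*k - 26)/(6*(k + 2)*(k + 3)*(k + 4)).
Verify: -12/(k**4 + 14*k**3 + 71*k**2 + 154*k + 120) matches t_k.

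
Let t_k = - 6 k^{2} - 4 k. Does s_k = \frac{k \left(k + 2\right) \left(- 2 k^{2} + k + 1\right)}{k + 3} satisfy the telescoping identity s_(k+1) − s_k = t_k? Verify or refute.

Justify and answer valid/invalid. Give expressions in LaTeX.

s_(k+1) = (k + 1)*(k + 3)*(k - 2*(k + 1)**2 + 2)/(k + 4)
s_(k+1) − s_k = k*(-6*k**3 - 42*k**2 - 77*k - 35)/(k**2 + 7*k + 12)
(s_(k+1) − s_k) − t_k = k*(4*k**2 + 23*k + 13)/(k**2 + 7*k + 12)

Invalid: residual \frac{k \left(4 k^{2} + 23 k + 13\right)}{k^{2} + 7 k + 12} ≠ 0.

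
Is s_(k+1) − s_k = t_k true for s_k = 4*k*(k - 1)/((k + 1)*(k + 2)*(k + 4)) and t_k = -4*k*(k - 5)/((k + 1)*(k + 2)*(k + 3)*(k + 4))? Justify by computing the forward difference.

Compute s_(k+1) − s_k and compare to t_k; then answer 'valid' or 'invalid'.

s_(k+1) = 4*k*(k + 1)/((k + 2)*(k + 3)*(k + 5))
s_(k+1) − s_k = 4*k*(-k**2 + 2*k + 19)/(k**5 + 15*k**4 + 85*k**3 + 225*k**2 + 274*k + 120)
(s_(k+1) − s_k) − t_k = 8*k*(k - 3)/(k**5 + 15*k**4 + 85*k**3 + 225*k**2 + 274*k + 120)

Invalid: residual 8*k*(k - 3)/(k**5 + 15*k**4 + 85*k**3 + 225*k**2 + 274*k + 120) ≠ 0.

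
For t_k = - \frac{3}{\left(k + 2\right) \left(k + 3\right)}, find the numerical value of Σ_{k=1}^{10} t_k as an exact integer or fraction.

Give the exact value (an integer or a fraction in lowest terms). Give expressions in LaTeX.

Σ = -10/13

r(k) = (k + 2)/(k + 4) after simplifying.
So A=k + 2 and B=k + 4, with C=1.
f must satisfy (k + 2)·f(k+1) − (k + 3)·f(k) = 1.
Degrees (1,1,0) ⇒ d ≤ 1.
Match coefficients ⇒ f(k) = k/2.
R(k) = B(k−1)·f(k)/C(k) = k*(k + 3)/2; s_k = R·t_k = -3*k/(2*k + 4).
Verify: -3/(k**2 + 5*k + 6) matches t_k.
Σ_(k=1)^(10) t_k = s_(11) − s_(1) = -33/26 − (-1/2) = -10/13.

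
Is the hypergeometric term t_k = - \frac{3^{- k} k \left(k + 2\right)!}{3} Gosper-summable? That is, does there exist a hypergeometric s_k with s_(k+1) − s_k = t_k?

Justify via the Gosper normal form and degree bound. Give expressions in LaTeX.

Ratio r(k) = (k + 1)*(k + 3)/(3*k).
Gosper form: A/B · C(k+1)/C(k) with A=k/3 + 1, B=1, C=k.
f must satisfy (k/3 + 1)·f(k+1) − (1)·f(k) = k.
Bound: deg f ≤ 0.
A polynomial solution: f(k) = 3.
So s_k = (B(k−1)f/C)·t_k = (3/k)·t_k = -factorial(k + 2)/3**k.
s_(k+1) − s_k = -k*factorial(k + 2)/(3*3**k) = t_k.

Yes. s_k = - 3^{- k} \left(k + 2\right)!.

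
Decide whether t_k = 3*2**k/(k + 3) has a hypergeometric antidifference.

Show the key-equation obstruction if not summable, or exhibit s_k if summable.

No; the degree bound rules out any f.

The ratio is 2*(k + 3)/(k + 4).
Gosper form: A/B · C(k+1)/C(k) with A=2*k + 6, B=k + 4, C=1.
Need (2*k + 6)·f(k+1) − (k + 3)·f(k) = 1.
Bound: deg f ≤ -1.
Bound -1 < 0, so the key equation has no polynomial solution.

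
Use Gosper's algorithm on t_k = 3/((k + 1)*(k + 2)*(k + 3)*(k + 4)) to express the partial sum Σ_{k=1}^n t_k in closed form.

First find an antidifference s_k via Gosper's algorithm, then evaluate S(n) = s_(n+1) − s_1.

Step 1: r(k) = (k + 1)/(k + 5).
So A=k + 1 and B=k + 5, with C=1.
f must satisfy (k + 1)·f(k+1) − (k + 4)·f(k) = 1.
d = 3 from the (1,1,0) case.
Match coefficients ⇒ f(k) = k*(k**2 + 6*k + 11)/18.
Then R = B(k−1)f/C = k*(k + 4)*(k**2 + 6*k + 11)/18, so s_k = R(k)·t_k = k*(k**2 + 6*k + 11)/(6*(k + 1)*(k + 2)*(k + 3)).
Verify: 3/(k**4 + 10*k**3 + 35*k**2 + 50*k + 24) matches t_k.
Telescope: S(n) = s_(n+1) − s_(1) = (n**3 + 9*n**2 + 26*n + 18)/(6*(n**3 + 9*n**2 + 26*n + 24)) − (1/8) = n*(n**2 + 9*n + 26)/(24*(n**3 + 9*n**2 + 26*n + 24)).

S(n) = n*(n**2 + 9*n + 26)/(24*(n**3 + 9*n**2 + 26*n + 24))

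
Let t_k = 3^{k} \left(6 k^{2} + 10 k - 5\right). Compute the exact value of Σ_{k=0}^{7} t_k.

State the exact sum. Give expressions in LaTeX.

Step 1: r(k) = 3*(6*k**2 + 22*k + 11)/(6*k**2 + 10*k - 5).
Gosper form: A/B · C(k+1)/C(k) with A=3, B=1, C=k**2 + 5*k/3 - 5/6.
Solve (3)·f(k+1) − (1)·f(k) = k**2 + 5*k/3 - 5/6.
Bound: deg f ≤ 2.
Solving with deg f ≤ 2: f(k) = (3*k**2 - 4*k - 1)/6.
Certificate R = B(k−1)f/C = (3*k**2 - 4*k - 1)/(6*k**2 + 10*k - 5) gives s_k = 3**k*(3*k**2 - 4*k - 1).
Check: Δs_k = 3**k*(6*k**2 + 10*k - 5). ✓
Σ_(k=0)^(7) t_k = s_(8) − s_(0) = 1043199 − (-1) = 1043200.

Σ = 1043200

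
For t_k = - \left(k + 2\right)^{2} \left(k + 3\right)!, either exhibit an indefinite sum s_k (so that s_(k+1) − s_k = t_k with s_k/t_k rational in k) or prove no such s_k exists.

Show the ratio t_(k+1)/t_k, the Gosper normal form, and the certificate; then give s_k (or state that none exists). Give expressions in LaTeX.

s_k = - k \left(k + 3\right)!

Step 1: r(k) = (k + 3)**2*(k + 4)/(k + 2)**2.
Gosper form: A/B · C(k+1)/C(k) with A=k + 4, B=1, C=k**2 + 4*k + 4.
Need (k + 4)·f(k+1) − (1)·f(k) = k**2 + 4*k + 4.
deg f ≤ 1 (via 1,0,2).
Match coefficients ⇒ f(k) = k.
Certificate R = B(k−1)f/C = k/(k + 2)**2 gives s_k = -k*factorial(k + 3).
Δs = -(k + 2)**2*factorial(k + 3), as required.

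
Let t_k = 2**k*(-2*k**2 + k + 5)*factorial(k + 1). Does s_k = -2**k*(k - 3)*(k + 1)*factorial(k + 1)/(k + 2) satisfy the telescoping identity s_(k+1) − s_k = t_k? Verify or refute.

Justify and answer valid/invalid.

Invalid: residual 2**k*(2*k**3 + 3*k**2 - 8*k - 7)*factorial(k + 1)/((k + 2)*(k + 3)) ≠ 0.

s_(k+1) = -2**(k + 1)*(k - 2)*(k + 2)*factorial(k + 2)/(k + 3)
s_(k+1) − s_k = 2**k*(-2*k**4 - 7*k**3 + k**2 + 23*k + 23)*factorial(k + 1)/((k + 2)*(k + 3))
(s_(k+1) − s_k) − t_k = 2**k*(2*k**3 + 3*k**2 - 8*k - 7)*factorial(k + 1)/((k + 2)*(k + 3))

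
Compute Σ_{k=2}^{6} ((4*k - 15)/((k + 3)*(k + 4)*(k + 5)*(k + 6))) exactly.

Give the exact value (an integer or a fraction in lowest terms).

Σ = -1/280

r(k) = (k + 3)*(4*k - 11)/((k + 7)*(4*k - 15)) after simplifying.
So A=k + 3 and B=k + 7, with C=k - 15/4.
f must satisfy (k + 3)·f(k+1) − (k + 6)·f(k) = k - 15/4.
Degrees (1,1,1) ⇒ d ≤ 3.
Solving with deg f ≤ 3: f(k) = -k*(k**2 + 12*k + 87)/80.
Then R = B(k−1)f/C = -k*(k + 6)*(k**2 + 12*k + 87)/(20*(4*k - 15)), so s_k = R(k)·t_k = k*(-k**2 - 12*k - 87)/(20*(k + 3)*(k + 4)*(k + 5)).
Check: Δs_k = (4*k - 15)/(k**4 + 18*k**3 + 119*k**2 + 342*k + 360). ✓
Sum = s_(7) − s_(2); s_(7) = -7/120, s_(2) = -23/420 ⇒ -1/280.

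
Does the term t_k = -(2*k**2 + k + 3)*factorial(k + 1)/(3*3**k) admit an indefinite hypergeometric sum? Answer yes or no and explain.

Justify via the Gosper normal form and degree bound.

Yes. s_k = -(2*k + 1)*factorial(k + 1)/3**k.

r(k) = (k + 2)*(k + 2*(k + 1)**2 + 4)/(3*(2*k**2 + k + 3)) after simplifying.
Gosper form: A/B · C(k+1)/C(k) with A=k/3 + 2/3, B=1, C=k**2 + k/2 + 3/2.
Key eq: (k/3 + 2/3)·f(k+1) = (1)·f(k) + (k**2 + k/2 + 3/2).
d = 1 from the (1,0,2) case.
Solve for f: f(k) = 3*(2*k + 1)/2 (degree 1 ≤ 1).
So s_k = (B(k−1)f/C)·t_k = (3*(2*k + 1)/(2*k**2 + k + 3))·t_k = -(2*k + 1)*factorial(k + 1)/3**k.
Check: Δs_k = -(2*k**2 + k + 3)*factorial(k + 1)/(3*3**k). ✓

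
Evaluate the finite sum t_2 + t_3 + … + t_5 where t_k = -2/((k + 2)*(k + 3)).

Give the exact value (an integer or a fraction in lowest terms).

Compute t_(k+1)/t_k: get (k + 2)/(k + 4).
So A=k + 2 and B=k + 4, with C=1.
f must satisfy (k + 2)·f(k+1) − (k + 3)·f(k) = 1.
Degrees (1,1,0) ⇒ d ≤ 1.
Coefficient equations give f(k) = k/2.
Get s_k = R·t_k = -k/(k + 2) with R(k) = B(k−1)f(k)/C(k) = k*(k + 3)/2.
Check: Δs_k = -2/(k**2 + 5*k + 6). ✓
Evaluate s at k=6 and k=2: -3/4 and -1/2; difference -1/4.

Σ = -1/4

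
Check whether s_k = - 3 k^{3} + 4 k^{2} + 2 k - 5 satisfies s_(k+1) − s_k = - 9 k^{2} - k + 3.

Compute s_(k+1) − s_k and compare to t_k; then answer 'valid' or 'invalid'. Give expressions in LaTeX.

valid (s_(k+1) − s_k reduces to t_k)

s_(k+1) = -3*k**3 - 5*k**2 + k - 2
s_(k+1) − s_k = -9*k**2 - k + 3
(s_(k+1) − s_k) − t_k = 0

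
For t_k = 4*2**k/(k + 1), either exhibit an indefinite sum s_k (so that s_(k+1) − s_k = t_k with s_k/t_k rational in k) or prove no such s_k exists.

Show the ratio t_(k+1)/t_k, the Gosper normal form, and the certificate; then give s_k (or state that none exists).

Ratio r(k) = 2*(k + 1)/(k + 2).
A = 2*k + 2, B = k + 2, C = 1.
Need (2*k + 2)·f(k+1) − (k + 1)·f(k) = 1.
From deg A=1, deg B=1, deg C=0: d=-1.
Negative degree bound (-1): no f exists, t_k not Gosper-summable.

no hypergeometric antidifference exists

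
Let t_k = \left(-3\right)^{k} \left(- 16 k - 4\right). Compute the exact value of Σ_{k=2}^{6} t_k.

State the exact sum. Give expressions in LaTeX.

Σ = -56916

Step 1: r(k) = 3*(-4*k - 5)/(4*k + 1).
Gosper form: A/B · C(k+1)/C(k) with A=-3, B=1, C=k + 1/4.
Key eq: (-3)·f(k+1) = (1)·f(k) + (k + 1/4).
Degrees (0,0,1) ⇒ d ≤ 1.
Match coefficients ⇒ f(k) = -(2*k - 1)/8.
Then R = B(k−1)f/C = -(2*k - 1)/(2*(4*k + 1)), so s_k = R(k)·t_k = (-3)**k*(4*k - 2).
Δs = (-3)**k*(-16*k - 4), as required.
Σ_(k=2)^(6) t_k = s_(7) − s_(2) = -56862 − (54) = -56916.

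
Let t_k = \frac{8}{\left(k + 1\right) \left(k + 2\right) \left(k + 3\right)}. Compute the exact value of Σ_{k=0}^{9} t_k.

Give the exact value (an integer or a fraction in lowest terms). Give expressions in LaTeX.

Σ = 65/33

t_(k+1)/t_k = (k + 1)/(k + 4).
A = k + 1, B = k + 4, C = 1.
f must satisfy (k + 1)·f(k+1) − (k + 3)·f(k) = 1.
deg f ≤ 2 (via 1,1,0).
A polynomial solution: f(k) = k*(k + 3)/4.
So s_k = (B(k−1)f/C)·t_k = (k*(k + 3)**2/4)·t_k = 2*k*(k + 3)/((k + 1)*(k + 2)).
Δs = 8/(k**3 + 6*k**2 + 11*k + 6), as required.
Sum = s_(10) − s_(0); s_(10) = 65/33, s_(0) = 0 ⇒ 65/33.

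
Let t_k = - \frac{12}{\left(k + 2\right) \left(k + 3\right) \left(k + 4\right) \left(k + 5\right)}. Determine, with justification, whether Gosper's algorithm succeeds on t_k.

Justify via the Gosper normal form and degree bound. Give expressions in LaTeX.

t_(k+1)/t_k = (k + 2)/(k + 6).
Gosper form: A/B · C(k+1)/C(k) with A=k + 2, B=k + 6, C=1.
Solve (k + 2)·f(k+1) − (k + 5)·f(k) = 1.
Degrees (1,1,0) ⇒ d ≤ 3.
A polynomial solution: f(k) = k*(k**2 + 9*k + 26)/72.
Get s_k = R·t_k = k*(-k**2 - 9*k - 26)/(6*(k + 2)*(k + 3)*(k + 4)) with R(k) = B(k−1)f(k)/C(k) = k*(k + 5)*(k**2 + 9*k + 26)/72.
Check: Δs_k = -12/(k**4 + 14*k**3 + 71*k**2 + 154*k + 120). ✓

Yes. s_k = \frac{k \left(- k^{2} - 9 k - 26\right)}{6 \left(k + 2\right) \left(k + 3\right) \left(k + 4\right)}.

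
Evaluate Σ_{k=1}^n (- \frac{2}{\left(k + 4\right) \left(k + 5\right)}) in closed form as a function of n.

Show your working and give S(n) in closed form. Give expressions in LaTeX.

Ratio r(k) = (k + 4)/(k + 6).
A = k + 4, B = k + 6, C = 1.
Set up (k + 4)·f(k+1) − (k + 5)·f(k) − (1) = 0.
Degrees (1,1,0) ⇒ d ≤ 1.
Solve for f: f(k) = k/4 (degree 1 ≤ 1).
So s_k = (B(k−1)f/C)·t_k = (k*(k + 5)/4)·t_k = -k/(2*k + 8).
Δs = -2/(k**2 + 9*k + 20), as required.
s_(n+1) = (-n - 1)/(2*(n + 5)) and s_(1) = -1/10, so S(n) = -2*n/(5*n + 25).

S(n) = - \frac{2 n}{5 n + 25}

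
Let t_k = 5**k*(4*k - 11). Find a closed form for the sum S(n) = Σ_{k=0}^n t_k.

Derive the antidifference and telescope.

Ratio r(k) = 5*(4*k - 7)/(4*k - 11).
Take A(k)=5, B(k)=1, C(k)=k - 11/4.
f must satisfy (5)·f(k+1) − (1)·f(k) = k - 11/4.
d = 1 from the (0,0,1) case.
Coefficient equations give f(k) = (k - 4)/4.
Then R = B(k−1)f/C = (k - 4)/(4*k - 11), so s_k = R(k)·t_k = 5**k*(k - 4).
s_(k+1) − s_k = 5**k*(4*k - 11) = t_k.
Σ_(k=0)^n t_k = s_(n+1) − s_(0) = (5**(n + 1)*(n - 3)) − (-4), i.e. 5*5**n*n - 15*5**n + 4.

S(n) = 5*5**n*n - 15*5**n + 4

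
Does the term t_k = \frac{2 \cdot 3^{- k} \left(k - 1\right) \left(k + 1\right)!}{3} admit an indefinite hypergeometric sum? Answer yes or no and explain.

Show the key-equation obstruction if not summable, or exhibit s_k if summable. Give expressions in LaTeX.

Yes. s_k = 2 \cdot 3^{- k} \left(k + 1\right)!.

Compute t_(k+1)/t_k: get k*(k + 2)/(3*(k - 1)).
So A=k/3 + 2/3 and B=1, with C=k - 1.
Set up (k/3 + 2/3)·f(k+1) − (1)·f(k) − (k - 1) = 0.
deg f ≤ 0 (via 1,0,1).
A polynomial solution: f(k) = 3.
So s_k = (B(k−1)f/C)·t_k = (3/(k - 1))·t_k = 2*factorial(k + 1)/3**k.
s_(k+1) − s_k = 2*(k - 1)*factorial(k + 1)/(3*3**k) = t_k.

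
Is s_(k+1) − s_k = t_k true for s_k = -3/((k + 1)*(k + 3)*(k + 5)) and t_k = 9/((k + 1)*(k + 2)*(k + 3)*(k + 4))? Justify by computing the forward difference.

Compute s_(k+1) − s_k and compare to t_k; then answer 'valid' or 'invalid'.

s_(k+1) = -3/((k + 2)*(k + 4)*(k + 6))
s_(k+1) − s_k = 9*(k**2 + 7*k + 11)/(k**6 + 21*k**5 + 175*k**4 + 735*k**3 + 1624*k**2 + 1764*k + 720)
(s_(k+1) − s_k) − t_k = 9*(-4*k - 19)/(k**6 + 21*k**5 + 175*k**4 + 735*k**3 + 1624*k**2 + 1764*k + 720)

Invalid: residual 9*(-4*k - 19)/(k**6 + 21*k**5 + 175*k**4 + 735*k**3 + 1624*k**2 + 1764*k + 720) ≠ 0.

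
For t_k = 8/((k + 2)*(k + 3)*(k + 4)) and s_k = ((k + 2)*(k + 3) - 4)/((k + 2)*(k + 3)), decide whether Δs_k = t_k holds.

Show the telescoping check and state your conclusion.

Valid: the claim telescopes to t_k.

s_(k+1) = ((k + 3)*(k + 4) - 4)/((k + 3)*(k + 4))
s_(k+1) − s_k = 8/(k**3 + 9*k**2 + 26*k + 24)
(s_(k+1) − s_k) − t_k = 0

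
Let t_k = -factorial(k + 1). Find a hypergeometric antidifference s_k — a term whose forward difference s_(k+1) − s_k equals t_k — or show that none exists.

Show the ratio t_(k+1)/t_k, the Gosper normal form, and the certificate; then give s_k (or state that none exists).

The ratio is k + 2.
Gosper form: A/B · C(k+1)/C(k) with A=k + 2, B=1, C=1.
Need (k + 2)·f(k+1) − (1)·f(k) = 1.
deg f ≤ -1 (via 1,0,0).
deg f ≤ -1 is impossible — no certificate.

none — t_k is not Gosper-summable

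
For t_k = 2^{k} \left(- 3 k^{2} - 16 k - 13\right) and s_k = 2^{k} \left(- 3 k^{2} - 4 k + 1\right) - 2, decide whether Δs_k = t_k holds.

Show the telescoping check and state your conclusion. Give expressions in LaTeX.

s_(k+1) = 2*2**k*(-4*k - 3*(k + 1)**2 - 3) - 2
s_(k+1) − s_k = 2**k*(-3*k**2 - 16*k - 13)
(s_(k+1) − s_k) − t_k = 0

Valid — Δs_k = t_k.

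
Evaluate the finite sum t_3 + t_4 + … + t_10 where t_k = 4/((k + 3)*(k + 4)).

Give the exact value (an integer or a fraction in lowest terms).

Σ = 8/21

Ratio r(k) = (k + 3)/(k + 5).
Factor: A=k + 3; B=k + 5; C=1.
Solve (k + 3)·f(k+1) − (k + 4)·f(k) = 1.
From deg A=1, deg B=1, deg C=0: d=1.
Match coefficients ⇒ f(k) = k/3.
R(k) = B(k−1)·f(k)/C(k) = k*(k + 4)/3; s_k = R·t_k = 4*k/(3*(k + 3)).
Check: Δs_k = 4/(k**2 + 7*k + 12). ✓
Telescoping: Σ = s_(11) − s_(3) = 22/21 − (2/3) = 8/21.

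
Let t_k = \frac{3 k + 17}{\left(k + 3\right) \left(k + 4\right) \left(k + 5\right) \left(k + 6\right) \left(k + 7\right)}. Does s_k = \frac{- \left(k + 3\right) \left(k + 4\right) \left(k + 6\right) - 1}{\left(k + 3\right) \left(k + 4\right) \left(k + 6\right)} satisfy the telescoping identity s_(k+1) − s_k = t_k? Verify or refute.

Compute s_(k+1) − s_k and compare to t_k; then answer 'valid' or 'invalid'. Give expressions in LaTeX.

s_(k+1) = (-(k + 4)*(k + 5)*(k + 7) - 1)/((k + 4)*(k + 5)*(k + 7))
s_(k+1) − s_k = (3*k + 17)/(k**5 + 25*k**4 + 245*k**3 + 1175*k**2 + 2754*k + 2520)
(s_(k+1) − s_k) − t_k = 0

valid (s_(k+1) − s_k reduces to t_k)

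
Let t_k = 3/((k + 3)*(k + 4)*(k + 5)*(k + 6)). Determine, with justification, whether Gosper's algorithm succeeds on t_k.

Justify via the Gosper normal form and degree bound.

Yes. s_k = k*(k**2 + 12*k + 47)/(60*(k + 3)*(k + 4)*(k + 5)).

Compute t_(k+1)/t_k: get (k + 3)/(k + 7).
Factor: A=k + 3; B=k + 7; C=1.
Key eq: (k + 3)·f(k+1) = (k + 6)·f(k) + (1).
Degrees (1,1,0) ⇒ d ≤ 3.
Solve for f: f(k) = k*(k**2 + 12*k + 47)/180 (degree 3 ≤ 3).
Then R = B(k−1)f/C = k*(k + 6)*(k**2 + 12*k + 47)/180, so s_k = R(k)·t_k = k*(k**2 + 12*k + 47)/(60*(k + 3)*(k + 4)*(k + 5)).
Check: Δs_k = 3/(k**4 + 18*k**3 + 119*k**2 + 342*k + 360). ✓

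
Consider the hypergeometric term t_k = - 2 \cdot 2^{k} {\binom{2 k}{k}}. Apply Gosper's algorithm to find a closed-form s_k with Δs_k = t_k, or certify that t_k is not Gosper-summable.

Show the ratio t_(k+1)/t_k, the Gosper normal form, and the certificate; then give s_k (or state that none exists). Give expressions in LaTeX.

no hypergeometric antidifference exists

Ratio r(k) = 4*(2*k + 1)/(k + 1).
Take A(k)=8*k + 4, B(k)=k + 1, C(k)=1.
Solve (8*k + 4)·f(k+1) − (k)·f(k) = 1.
deg f ≤ -1 (via 1,1,0).
d = -1 < 0 ⇒ no nonzero polynomial f; not summable.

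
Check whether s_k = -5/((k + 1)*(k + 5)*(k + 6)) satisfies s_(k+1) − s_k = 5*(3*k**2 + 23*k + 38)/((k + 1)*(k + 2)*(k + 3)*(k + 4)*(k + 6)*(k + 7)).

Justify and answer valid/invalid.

Invalid: residual 10*(-4*k**2 - 27*k - 41)/(k**7 + 28*k**6 + 322*k**5 + 1960*k**4 + 6769*k**3 + 13132*k**2 + 13068*k + 5040) ≠ 0.

s_(k+1) = -5/((k + 2)*(k + 6)*(k + 7))
s_(k+1) − s_k = 15*(k + 3)/(k**5 + 21*k**4 + 163*k**3 + 567*k**2 + 844*k + 420)
(s_(k+1) − s_k) − t_k = 10*(-4*k**2 - 27*k - 41)/(k**7 + 28*k**6 + 322*k**5 + 1960*k**4 + 6769*k**3 + 13132*k**2 + 13068*k + 5040)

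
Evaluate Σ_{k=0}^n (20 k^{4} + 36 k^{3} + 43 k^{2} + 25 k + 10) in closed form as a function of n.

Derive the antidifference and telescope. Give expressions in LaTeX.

S(n) = 4 n^{5} + 19 n^{4} + 39 n^{3} + 43 n^{2} + 29 n + 10

The ratio is (20*k**4 + 116*k**3 + 271*k**2 + 299*k + 134)/(20*k**4 + 36*k**3 + 43*k**2 + 25*k + 10).
Take A(k)=1, B(k)=1, C(k)=k**4 + 9*k**3/5 + 43*k**2/20 + 5*k/4 + 1/2.
f must satisfy (1)·f(k+1) − (1)·f(k) = k**4 + 9*k**3/5 + 43*k**2/20 + 5*k/4 + 1/2.
d = 5 from the (0,0,4) case.
Solving with deg f ≤ 5: f(k) = k*(4*k**4 - k**3 + 3*k**2 + 4)/20.
Get s_k = R·t_k = k*(4*k**4 - k**3 + 3*k**2 + 4) with R(k) = B(k−1)f(k)/C(k) = k*(4*k**4 - k**3 + 3*k**2 + 4)/(20*k**4 + 36*k**3 + 43*k**2 + 25*k + 10).
Verify: 20*k**4 + 36*k**3 + 43*k**2 + 25*k + 10 matches t_k.
Σ_(k=0)^n t_k = s_(n+1) − s_(0) = (4*n**5 + 19*n**4 + 39*n**3 + 43*n**2 + 29*n + 10) − (0), i.e. 4*n**5 + 19*n**4 + 39*n**3 + 43*n**2 + 29*n + 10.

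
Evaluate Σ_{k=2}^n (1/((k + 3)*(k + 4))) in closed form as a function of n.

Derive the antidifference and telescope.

S(n) = (n - 1)/(5*(n + 4))

r(k) = (k + 3)/(k + 5) after simplifying.
Take A(k)=k + 3, B(k)=k + 5, C(k)=1.
f must satisfy (k + 3)·f(k+1) − (k + 4)·f(k) = 1.
Bound: deg f ≤ 1.
Solving with deg f ≤ 1: f(k) = k/3.
Then R = B(k−1)f/C = k*(k + 4)/3, so s_k = R(k)·t_k = k/(3*(k + 3)).
Check: Δs_k = 1/(k**2 + 7*k + 12). ✓
Evaluate: s_(n+1) = (n + 1)/(3*(n + 4)); subtract s_(2) = 2/15 ⇒ S(n) = (n - 1)/(5*(n + 4)).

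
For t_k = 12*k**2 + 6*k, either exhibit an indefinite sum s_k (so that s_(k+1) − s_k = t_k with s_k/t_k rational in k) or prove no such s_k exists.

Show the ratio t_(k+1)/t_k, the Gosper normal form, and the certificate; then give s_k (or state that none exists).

s_k = k*(4*k**2 - 3*k - 1)

t_(k+1)/t_k = (k + 2*(k + 1)**2 + 1)/(k*(2*k + 1)).
A = 1, B = 1, C = k**2 + k/2.
Need (1)·f(k+1) − (1)·f(k) = k**2 + k/2.
Bound: deg f ≤ 3.
Coefficient equations give f(k) = k*(k - 1)*(4*k + 1)/12.
R(k) = B(k−1)·f(k)/C(k) = (k - 1)*(4*k + 1)/(6*(2*k + 1)); s_k = R·t_k = k*(4*k**2 - 3*k - 1).
s_(k+1) − s_k = 6*k*(2*k + 1) = t_k.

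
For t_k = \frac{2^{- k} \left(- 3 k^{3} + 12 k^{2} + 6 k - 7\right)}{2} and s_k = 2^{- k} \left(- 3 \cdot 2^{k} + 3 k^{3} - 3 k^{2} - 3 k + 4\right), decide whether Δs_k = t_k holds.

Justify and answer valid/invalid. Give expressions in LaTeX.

s_(k+1) = (-6*2**k + 3*k**3 + 6*k**2 + 1)/(2*2**k)
s_(k+1) − s_k = (-3*k**3 + 12*k**2 + 6*k - 7)/(2*2**k)
(s_(k+1) − s_k) − t_k = 0

valid; difference matches t_k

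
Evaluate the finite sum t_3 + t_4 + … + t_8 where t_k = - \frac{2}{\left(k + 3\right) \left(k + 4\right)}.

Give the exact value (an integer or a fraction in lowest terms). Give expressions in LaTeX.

Σ = -1/6

The ratio is (k + 3)/(k + 5).
So A=k + 3 and B=k + 5, with C=1.
Key eq: (k + 3)·f(k+1) = (k + 4)·f(k) + (1).
Bound: deg f ≤ 1.
Coefficient equations give f(k) = k/3.
R(k) = B(k−1)·f(k)/C(k) = k*(k + 4)/3; s_k = R·t_k = -2*k/(3*k + 9).
Δs = -2/(k**2 + 7*k + 12), as required.
Sum = s_(9) − s_(3); s_(9) = -1/2, s_(3) = -1/3 ⇒ -1/6.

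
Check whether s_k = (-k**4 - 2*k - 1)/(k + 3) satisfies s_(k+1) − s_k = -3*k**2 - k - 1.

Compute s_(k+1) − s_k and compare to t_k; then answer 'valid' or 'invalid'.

s_(k+1) = (-2*k - (k + 1)**4 - 3)/(k + 4)
s_(k+1) − s_k = (-3*k**4 - 18*k**3 - 22*k**2 - 13*k - 8)/(k**2 + 7*k + 12)
(s_(k+1) − s_k) − t_k = 2*(2*k**3 + 11*k**2 + 3*k + 2)/(k**2 + 7*k + 12)

Invalid: residual 2*(2*k**3 + 11*k**2 + 3*k + 2)/(k**2 + 7*k + 12) ≠ 0.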